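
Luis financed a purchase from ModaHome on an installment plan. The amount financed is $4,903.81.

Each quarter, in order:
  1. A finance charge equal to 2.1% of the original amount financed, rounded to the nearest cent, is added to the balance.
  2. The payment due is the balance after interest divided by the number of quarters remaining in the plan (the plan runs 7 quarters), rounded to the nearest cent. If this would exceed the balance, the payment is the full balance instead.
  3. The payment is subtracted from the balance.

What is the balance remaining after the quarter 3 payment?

$3,012.06

Quarter 1: $4,903.81 +$102.98 interest = $5,006.79; pay $715.26 → $4,291.53
Quarter 2: $4,291.53 +$102.98 interest = $4,394.51; pay $732.42 → $3,662.09
Quarter 3: $3,662.09 +$102.98 interest = $3,765.07; pay $753.01 → $3,012.06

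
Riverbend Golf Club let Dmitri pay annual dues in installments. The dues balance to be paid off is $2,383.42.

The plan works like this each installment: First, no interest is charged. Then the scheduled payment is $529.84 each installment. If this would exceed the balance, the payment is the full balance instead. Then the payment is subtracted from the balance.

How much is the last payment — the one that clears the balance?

$264.06

Installment 1: opening $2,383.42; payment $529.84; balance $1,853.58
Installment 2: opening $1,853.58; payment $529.84; balance $1,323.74
Installment 3: opening $1,323.74; payment $529.84; balance $793.90
Installment 4: opening $793.90; payment $529.84; balance $264.06
Installment 5: opening $264.06; payment $264.06; balance $0.00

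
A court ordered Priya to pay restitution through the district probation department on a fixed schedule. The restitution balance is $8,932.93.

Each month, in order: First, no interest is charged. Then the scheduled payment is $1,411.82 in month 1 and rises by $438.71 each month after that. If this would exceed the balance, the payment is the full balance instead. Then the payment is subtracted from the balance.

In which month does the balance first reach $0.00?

5

Month 1: opening $8,932.93; payment $1,411.82; balance $7,521.11
Month 2: opening $7,521.11; payment $1,850.53; balance $5,670.58
Month 3: opening $5,670.58; payment $2,289.24; balance $3,381.34
Month 4: opening $3,381.34; payment $2,727.95; balance $653.39
Month 5: opening $653.39; payment $653.39; balance $0.00
Balance reaches $0.00 in month 5.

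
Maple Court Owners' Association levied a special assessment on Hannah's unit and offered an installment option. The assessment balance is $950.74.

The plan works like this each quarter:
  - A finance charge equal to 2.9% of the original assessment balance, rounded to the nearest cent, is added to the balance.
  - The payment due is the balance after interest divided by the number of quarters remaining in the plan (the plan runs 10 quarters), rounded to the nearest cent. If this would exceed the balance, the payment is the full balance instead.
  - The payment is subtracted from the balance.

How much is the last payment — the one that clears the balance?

$175.82

Quarter 1: opening $950.74; interest $27.57 → $978.31; payment $97.83; balance $880.48
Quarter 2: opening $880.48; interest $27.57 → $908.05; payment $100.89; balance $807.16
Quarter 3: opening $807.16; interest $27.57 → $834.73; payment $104.34; balance $730.39
Quarter 4: opening $730.39; interest $27.57 → $757.96; payment $108.28; balance $649.68
Quarter 5: opening $649.68; interest $27.57 → $677.25; payment $112.88; balance $564.37
Quarter 6: opening $564.37; interest $27.57 → $591.94; payment $118.39; balance $473.55
Quarter 7: opening $473.55; interest $27.57 → $501.12; payment $125.28; balance $375.84
Quarter 8: opening $375.84; interest $27.57 → $403.41; payment $134.47; balance $268.94
Quarter 9: opening $268.94; interest $27.57 → $296.51; payment $148.26; balance $148.25
Quarter 10: opening $148.25; interest $27.57 → $175.82; payment $175.82; balance $0.00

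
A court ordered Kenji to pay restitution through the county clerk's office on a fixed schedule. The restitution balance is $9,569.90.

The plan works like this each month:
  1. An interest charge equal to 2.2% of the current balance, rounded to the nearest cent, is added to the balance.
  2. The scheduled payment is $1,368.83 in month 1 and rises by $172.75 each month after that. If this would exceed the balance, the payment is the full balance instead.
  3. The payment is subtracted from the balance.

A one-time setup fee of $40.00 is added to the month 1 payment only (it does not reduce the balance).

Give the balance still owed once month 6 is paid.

$0.00

# | Opening | Interest | Payment | Fee | End bal
1 | $9,569.90 | $210.54 | $1,368.83 | $40.00 | $8,411.61
2 | $8,411.61 | $185.06 | $1,541.58 | — | $7,055.09
3 | $7,055.09 | $155.21 | $1,714.33 | — | $5,495.97
4 | $5,495.97 | $120.91 | $1,887.08 | — | $3,729.80
5 | $3,729.80 | $82.06 | $2,059.83 | — | $1,752.03
6 | $1,752.03 | $38.54 | $1,790.57 | — | $0.00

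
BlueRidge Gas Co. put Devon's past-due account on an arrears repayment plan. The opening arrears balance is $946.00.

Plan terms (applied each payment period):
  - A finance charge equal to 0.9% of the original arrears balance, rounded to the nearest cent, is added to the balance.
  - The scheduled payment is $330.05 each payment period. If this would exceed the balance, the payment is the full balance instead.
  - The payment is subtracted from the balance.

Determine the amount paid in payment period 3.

$311.43

Payment period 1: $946.00 +$8.51 interest = $954.51; pay $330.05 → $624.46
Payment period 2: $624.46 +$8.51 interest = $632.97; pay $330.05 → $302.92
Payment period 3: $302.92 +$8.51 interest = $311.43; pay $311.43 → $0.00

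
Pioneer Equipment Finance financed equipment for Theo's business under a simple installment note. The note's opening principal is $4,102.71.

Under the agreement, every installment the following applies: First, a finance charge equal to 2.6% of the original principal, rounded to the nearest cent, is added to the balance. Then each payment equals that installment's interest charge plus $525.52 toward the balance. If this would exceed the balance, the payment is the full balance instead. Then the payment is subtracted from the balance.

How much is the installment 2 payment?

Installment 1: $4,102.71 +$106.67 interest = $4,209.38; pay $632.19 → $3,577.19
Installment 2: $3,577.19 +$106.67 interest = $3,683.86; pay $632.19 → $3,051.67

$632.19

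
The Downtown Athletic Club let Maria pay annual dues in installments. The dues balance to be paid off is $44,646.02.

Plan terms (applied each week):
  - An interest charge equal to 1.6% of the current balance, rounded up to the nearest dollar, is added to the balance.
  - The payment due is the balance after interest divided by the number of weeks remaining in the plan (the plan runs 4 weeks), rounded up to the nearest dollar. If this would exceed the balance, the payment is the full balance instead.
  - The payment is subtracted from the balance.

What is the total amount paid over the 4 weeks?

Week 1: $44,646.02 +$715.00 interest = $45,361.02; pay $11,341.00 → $34,020.02
Week 2: $34,020.02 +$545.00 interest = $34,565.02; pay $11,522.00 → $23,043.02
Week 3: $23,043.02 +$369.00 interest = $23,412.02; pay $11,707.00 → $11,705.02
Week 4: $11,705.02 +$188.00 interest = $11,893.02; pay $11,893.02 → $0.00
Total paid: $46,463.02

$46,463.02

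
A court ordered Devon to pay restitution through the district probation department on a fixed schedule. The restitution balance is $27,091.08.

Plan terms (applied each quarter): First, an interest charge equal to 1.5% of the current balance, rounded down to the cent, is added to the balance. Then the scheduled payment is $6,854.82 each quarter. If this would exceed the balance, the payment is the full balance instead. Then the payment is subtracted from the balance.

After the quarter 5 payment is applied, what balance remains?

# | Opening | Interest | Payment | End bal
1 | $27,091.08 | $406.36 | $6,854.82 | $20,642.62
2 | $20,642.62 | $309.63 | $6,854.82 | $14,097.43
3 | $14,097.43 | $211.46 | $6,854.82 | $7,454.07
4 | $7,454.07 | $111.81 | $6,854.82 | $711.06
5 | $711.06 | $10.66 | $721.72 | $0.00

$0.00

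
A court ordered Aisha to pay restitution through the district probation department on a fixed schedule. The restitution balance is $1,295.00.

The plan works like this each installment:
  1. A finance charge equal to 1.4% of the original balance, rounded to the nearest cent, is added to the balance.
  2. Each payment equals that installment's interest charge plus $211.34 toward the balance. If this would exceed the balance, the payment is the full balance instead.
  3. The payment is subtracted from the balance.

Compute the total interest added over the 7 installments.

$126.91

Installment 1: $1,295.00 +$18.13 interest = $1,313.13; pay $229.47 → $1,083.66
Installment 2: $1,083.66 +$18.13 interest = $1,101.79; pay $229.47 → $872.32
Installment 3: $872.32 +$18.13 interest = $890.45; pay $229.47 → $660.98
Installment 4: $660.98 +$18.13 interest = $679.11; pay $229.47 → $449.64
Installment 5: $449.64 +$18.13 interest = $467.77; pay $229.47 → $238.30
Installment 6: $238.30 +$18.13 interest = $256.43; pay $229.47 → $26.96
Installment 7: $26.96 +$18.13 interest = $45.09; pay $45.09 → $0.00
Total interest: $18.13 + $18.13 + $18.13 + $18.13 + $18.13 + $18.13 + $18.13 = $126.91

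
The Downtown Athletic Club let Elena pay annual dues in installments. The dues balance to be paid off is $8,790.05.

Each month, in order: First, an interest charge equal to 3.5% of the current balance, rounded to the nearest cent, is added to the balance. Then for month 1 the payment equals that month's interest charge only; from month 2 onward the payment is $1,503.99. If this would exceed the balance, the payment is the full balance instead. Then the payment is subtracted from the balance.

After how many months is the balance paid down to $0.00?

8

Month 1: $8,790.05 +$307.65 interest = $9,097.70; pay $307.65 → $8,790.05
Month 2: $8,790.05 +$307.65 interest = $9,097.70; pay $1,503.99 → $7,593.71
Month 3: $7,593.71 +$265.78 interest = $7,859.49; pay $1,503.99 → $6,355.50
Month 4: $6,355.50 +$222.44 interest = $6,577.94; pay $1,503.99 → $5,073.95
Month 5: $5,073.95 +$177.59 interest = $5,251.54; pay $1,503.99 → $3,747.55
Month 6: $3,747.55 +$131.16 interest = $3,878.71; pay $1,503.99 → $2,374.72
Month 7: $2,374.72 +$83.12 interest = $2,457.84; pay $1,503.99 → $953.85
Month 8: $953.85 +$33.38 interest = $987.23; pay $987.23 → $0.00
Balance reaches $0.00 in month 8.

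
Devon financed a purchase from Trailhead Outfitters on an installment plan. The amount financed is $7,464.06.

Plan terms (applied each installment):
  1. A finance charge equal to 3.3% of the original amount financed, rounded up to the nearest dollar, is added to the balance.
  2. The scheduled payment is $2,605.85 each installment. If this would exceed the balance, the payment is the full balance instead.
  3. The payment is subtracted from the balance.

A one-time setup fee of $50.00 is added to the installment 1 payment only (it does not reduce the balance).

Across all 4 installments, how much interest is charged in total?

$988.00

Installment 1: $7,464.06 +$247.00 interest = $7,711.06; pay $2,605.85 (+ $50.00 fee) → $5,105.21
Installment 2: $5,105.21 +$247.00 interest = $5,352.21; pay $2,605.85 → $2,746.36
Installment 3: $2,746.36 +$247.00 interest = $2,993.36; pay $2,605.85 → $387.51
Installment 4: $387.51 +$247.00 interest = $634.51; pay $634.51 → $0.00
Total interest: $247.00 + $247.00 + $247.00 + $247.00 = $988.00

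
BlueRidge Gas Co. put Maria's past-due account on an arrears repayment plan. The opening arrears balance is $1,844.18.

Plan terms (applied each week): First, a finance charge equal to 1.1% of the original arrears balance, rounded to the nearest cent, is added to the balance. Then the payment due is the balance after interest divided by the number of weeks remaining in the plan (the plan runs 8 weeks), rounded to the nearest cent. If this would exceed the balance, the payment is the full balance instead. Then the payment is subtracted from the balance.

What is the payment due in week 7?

$265.38

Week 1: opening $1,844.18; interest $20.29 → $1,864.47; payment $233.06; balance $1,631.41
Week 2: opening $1,631.41; interest $20.29 → $1,651.70; payment $235.96; balance $1,415.74
Week 3: opening $1,415.74; interest $20.29 → $1,436.03; payment $239.34; balance $1,196.69
Week 4: opening $1,196.69; interest $20.29 → $1,216.98; payment $243.40; balance $973.58
Week 5: opening $973.58; interest $20.29 → $993.87; payment $248.47; balance $745.40
Week 6: opening $745.40; interest $20.29 → $765.69; payment $255.23; balance $510.46
Week 7: opening $510.46; interest $20.29 → $530.75; payment $265.38; balance $265.37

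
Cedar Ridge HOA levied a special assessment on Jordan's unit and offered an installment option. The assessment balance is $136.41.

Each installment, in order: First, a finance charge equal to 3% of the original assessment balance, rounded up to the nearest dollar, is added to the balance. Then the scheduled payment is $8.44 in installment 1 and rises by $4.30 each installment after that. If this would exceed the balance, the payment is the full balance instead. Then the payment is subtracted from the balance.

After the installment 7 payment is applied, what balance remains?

$22.03

Installment 1: opening $136.41; interest $5.00 → $141.41; payment $8.44; balance $132.97
Installment 2: opening $132.97; interest $5.00 → $137.97; payment $12.74; balance $125.23
Installment 3: opening $125.23; interest $5.00 → $130.23; payment $17.04; balance $113.19
Installment 4: opening $113.19; interest $5.00 → $118.19; payment $21.34; balance $96.85
Installment 5: opening $96.85; interest $5.00 → $101.85; payment $25.64; balance $76.21
Installment 6: opening $76.21; interest $5.00 → $81.21; payment $29.94; balance $51.27
Installment 7: opening $51.27; interest $5.00 → $56.27; payment $34.24; balance $22.03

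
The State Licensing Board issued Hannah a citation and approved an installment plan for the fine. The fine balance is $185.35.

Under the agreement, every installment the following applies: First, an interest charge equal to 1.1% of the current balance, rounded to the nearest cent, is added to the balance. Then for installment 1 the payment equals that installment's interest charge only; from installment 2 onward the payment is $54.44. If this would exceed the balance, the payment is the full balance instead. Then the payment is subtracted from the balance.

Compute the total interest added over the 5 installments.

# | Opening | Interest | Payment | End bal
1 | $185.35 | $2.04 | $2.04 | $185.35
2 | $185.35 | $2.04 | $54.44 | $132.95
3 | $132.95 | $1.46 | $54.44 | $79.97
4 | $79.97 | $0.88 | $54.44 | $26.41
5 | $26.41 | $0.29 | $26.70 | $0.00
Total interest: $2.04 + $2.04 + $1.46 + $0.88 + $0.29 = $6.71

$6.71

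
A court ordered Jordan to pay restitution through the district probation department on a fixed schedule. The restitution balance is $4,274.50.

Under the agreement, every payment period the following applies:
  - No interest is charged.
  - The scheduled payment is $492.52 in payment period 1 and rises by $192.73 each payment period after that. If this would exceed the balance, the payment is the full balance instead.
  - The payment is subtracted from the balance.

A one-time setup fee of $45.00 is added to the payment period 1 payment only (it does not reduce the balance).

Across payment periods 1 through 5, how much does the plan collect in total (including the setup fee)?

Payment period 1: opening $4,274.50; payment $492.52 (+ $45.00 fee); balance $3,781.98
Payment period 2: opening $3,781.98; payment $685.25; balance $3,096.73
Payment period 3: opening $3,096.73; payment $877.98; balance $2,218.75
Payment period 4: opening $2,218.75; payment $1,070.71; balance $1,148.04
Payment period 5: opening $1,148.04; payment $1,148.04; balance $0.00
Total paid: $4,319.50

$4,319.50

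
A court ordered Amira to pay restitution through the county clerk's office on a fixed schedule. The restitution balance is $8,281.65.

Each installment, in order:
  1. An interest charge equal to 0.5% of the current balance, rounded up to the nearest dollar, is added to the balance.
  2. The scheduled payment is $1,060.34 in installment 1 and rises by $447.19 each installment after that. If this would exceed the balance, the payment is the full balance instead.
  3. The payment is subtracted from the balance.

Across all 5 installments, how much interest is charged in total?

Installment 1: opening $8,281.65; interest $42.00 → $8,323.65; payment $1,060.34; balance $7,263.31
Installment 2: opening $7,263.31; interest $37.00 → $7,300.31; payment $1,507.53; balance $5,792.78
Installment 3: opening $5,792.78; interest $29.00 → $5,821.78; payment $1,954.72; balance $3,867.06
Installment 4: opening $3,867.06; interest $20.00 → $3,887.06; payment $2,401.91; balance $1,485.15
Installment 5: opening $1,485.15; interest $8.00 → $1,493.15; payment $1,493.15; balance $0.00
Total interest: $42.00 + $37.00 + $29.00 + $20.00 + $8.00 = $136.00

$136.00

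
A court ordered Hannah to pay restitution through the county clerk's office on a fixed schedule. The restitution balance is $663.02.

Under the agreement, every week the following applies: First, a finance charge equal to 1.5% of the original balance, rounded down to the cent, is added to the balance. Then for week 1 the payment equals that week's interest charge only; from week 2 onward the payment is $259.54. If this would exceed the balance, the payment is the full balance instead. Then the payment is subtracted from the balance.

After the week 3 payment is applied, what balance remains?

$163.82

Week 1: $663.02 +$9.94 interest = $672.96; pay $9.94 → $663.02
Week 2: $663.02 +$9.94 interest = $672.96; pay $259.54 → $413.42
Week 3: $413.42 +$9.94 interest = $423.36; pay $259.54 → $163.82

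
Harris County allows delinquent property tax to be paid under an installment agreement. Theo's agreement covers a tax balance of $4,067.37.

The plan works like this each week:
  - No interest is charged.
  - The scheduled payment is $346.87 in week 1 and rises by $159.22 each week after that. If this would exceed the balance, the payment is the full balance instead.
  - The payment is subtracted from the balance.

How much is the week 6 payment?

$740.82

Week 1: $4,067.37 − $346.87 → $3,720.50
Week 2: $3,720.50 − $506.09 → $3,214.41
Week 3: $3,214.41 − $665.31 → $2,549.10
Week 4: $2,549.10 − $824.53 → $1,724.57
Week 5: $1,724.57 − $983.75 → $740.82
Week 6: $740.82 − $740.82 → $0.00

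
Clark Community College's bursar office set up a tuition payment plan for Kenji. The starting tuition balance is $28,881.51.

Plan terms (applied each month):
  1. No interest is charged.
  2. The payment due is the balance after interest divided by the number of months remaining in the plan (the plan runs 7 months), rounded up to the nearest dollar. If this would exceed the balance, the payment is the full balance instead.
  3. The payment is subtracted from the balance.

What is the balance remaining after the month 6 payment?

$4,125.51

Month 1: opening $28,881.51; payment $4,126.00; balance $24,755.51
Month 2: opening $24,755.51; payment $4,126.00; balance $20,629.51
Month 3: opening $20,629.51; payment $4,126.00; balance $16,503.51
Month 4: opening $16,503.51; payment $4,126.00; balance $12,377.51
Month 5: opening $12,377.51; payment $4,126.00; balance $8,251.51
Month 6: opening $8,251.51; payment $4,126.00; balance $4,125.51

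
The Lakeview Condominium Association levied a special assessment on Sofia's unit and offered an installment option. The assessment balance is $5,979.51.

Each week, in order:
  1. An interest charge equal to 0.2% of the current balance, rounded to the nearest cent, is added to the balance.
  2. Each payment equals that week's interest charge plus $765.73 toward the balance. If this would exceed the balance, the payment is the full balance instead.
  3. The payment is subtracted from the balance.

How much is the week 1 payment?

$777.69

Week 1: opening $5,979.51; interest $11.96 → $5,991.47; payment $777.69; balance $5,213.78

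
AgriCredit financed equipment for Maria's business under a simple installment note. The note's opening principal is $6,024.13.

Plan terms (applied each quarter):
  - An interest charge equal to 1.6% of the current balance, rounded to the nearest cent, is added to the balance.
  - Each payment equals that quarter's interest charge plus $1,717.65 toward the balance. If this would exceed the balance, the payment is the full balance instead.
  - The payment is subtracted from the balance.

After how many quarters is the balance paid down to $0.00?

# | Opening | Interest | Payment | End bal
1 | $6,024.13 | $96.39 | $1,814.04 | $4,306.48
2 | $4,306.48 | $68.90 | $1,786.55 | $2,588.83
3 | $2,588.83 | $41.42 | $1,759.07 | $871.18
4 | $871.18 | $13.94 | $885.12 | $0.00
Balance reaches $0.00 in quarter 4.

4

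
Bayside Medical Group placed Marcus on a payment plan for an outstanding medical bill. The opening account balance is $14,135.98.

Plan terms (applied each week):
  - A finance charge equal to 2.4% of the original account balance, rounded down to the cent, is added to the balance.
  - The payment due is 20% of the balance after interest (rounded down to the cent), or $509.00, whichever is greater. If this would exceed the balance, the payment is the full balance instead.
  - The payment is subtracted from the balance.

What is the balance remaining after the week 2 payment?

$9,535.57

Week 1: opening $14,135.98; interest $339.26 → $14,475.24; payment $2,895.04; balance $11,580.20
Week 2: opening $11,580.20; interest $339.26 → $11,919.46; payment $2,383.89; balance $9,535.57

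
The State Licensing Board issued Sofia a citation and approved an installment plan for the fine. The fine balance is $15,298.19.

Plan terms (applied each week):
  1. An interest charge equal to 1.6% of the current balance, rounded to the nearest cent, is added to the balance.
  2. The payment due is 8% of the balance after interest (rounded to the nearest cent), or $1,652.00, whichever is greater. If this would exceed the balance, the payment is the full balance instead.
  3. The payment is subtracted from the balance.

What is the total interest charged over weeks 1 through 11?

$1,392.74

Week 1: opening $15,298.19; interest $244.77 → $15,542.96; payment $1,652.00; balance $13,890.96
Week 2: opening $13,890.96; interest $222.26 → $14,113.22; payment $1,652.00; balance $12,461.22
Week 3: opening $12,461.22; interest $199.38 → $12,660.60; payment $1,652.00; balance $11,008.60
Week 4: opening $11,008.60; interest $176.14 → $11,184.74; payment $1,652.00; balance $9,532.74
Week 5: opening $9,532.74; interest $152.52 → $9,685.26; payment $1,652.00; balance $8,033.26
Week 6: opening $8,033.26; interest $128.53 → $8,161.79; payment $1,652.00; balance $6,509.79
Week 7: opening $6,509.79; interest $104.16 → $6,613.95; payment $1,652.00; balance $4,961.95
Week 8: opening $4,961.95; interest $79.39 → $5,041.34; payment $1,652.00; balance $3,389.34
Week 9: opening $3,389.34; interest $54.23 → $3,443.57; payment $1,652.00; balance $1,791.57
Week 10: opening $1,791.57; interest $28.67 → $1,820.24; payment $1,652.00; balance $168.24
Week 11: opening $168.24; interest $2.69 → $170.93; payment $170.93; balance $0.00
Total interest: $244.77 + $222.26 + $199.38 + $176.14 + $152.52 + $128.53 + $104.16 + $79.39 + $54.23 + $28.67 + $2.69 = $1,392.74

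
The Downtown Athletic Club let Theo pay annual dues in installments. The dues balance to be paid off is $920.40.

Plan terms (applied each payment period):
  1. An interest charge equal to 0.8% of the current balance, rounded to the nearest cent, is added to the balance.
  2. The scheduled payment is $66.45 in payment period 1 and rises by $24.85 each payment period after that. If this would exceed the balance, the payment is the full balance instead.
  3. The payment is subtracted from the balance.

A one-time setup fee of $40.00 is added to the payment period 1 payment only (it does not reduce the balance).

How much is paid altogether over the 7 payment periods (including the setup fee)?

Payment period 1: opening $920.40; interest $7.36 → $927.76; payment $66.45 (+ $40.00 fee); balance $861.31
Payment period 2: opening $861.31; interest $6.89 → $868.20; payment $91.30; balance $776.90
Payment period 3: opening $776.90; interest $6.22 → $783.12; payment $116.15; balance $666.97
Payment period 4: opening $666.97; interest $5.34 → $672.31; payment $141.00; balance $531.31
Payment period 5: opening $531.31; interest $4.25 → $535.56; payment $165.85; balance $369.71
Payment period 6: opening $369.71; interest $2.96 → $372.67; payment $190.70; balance $181.97
Payment period 7: opening $181.97; interest $1.46 → $183.43; payment $183.43; balance $0.00
Total paid: $994.88

$994.88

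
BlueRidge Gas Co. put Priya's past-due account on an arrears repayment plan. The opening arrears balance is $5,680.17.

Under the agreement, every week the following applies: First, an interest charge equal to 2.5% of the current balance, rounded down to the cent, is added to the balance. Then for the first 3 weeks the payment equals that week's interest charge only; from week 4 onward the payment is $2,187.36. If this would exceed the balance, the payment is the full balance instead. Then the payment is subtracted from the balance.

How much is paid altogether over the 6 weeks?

$6,377.49

Week 1: $5,680.17 +$142.00 interest = $5,822.17; pay $142.00 → $5,680.17
Week 2: $5,680.17 +$142.00 interest = $5,822.17; pay $142.00 → $5,680.17
Week 3: $5,680.17 +$142.00 interest = $5,822.17; pay $142.00 → $5,680.17
Week 4: $5,680.17 +$142.00 interest = $5,822.17; pay $2,187.36 → $3,634.81
Week 5: $3,634.81 +$90.87 interest = $3,725.68; pay $2,187.36 → $1,538.32
Week 6: $1,538.32 +$38.45 interest = $1,576.77; pay $1,576.77 → $0.00
Total paid: $6,377.49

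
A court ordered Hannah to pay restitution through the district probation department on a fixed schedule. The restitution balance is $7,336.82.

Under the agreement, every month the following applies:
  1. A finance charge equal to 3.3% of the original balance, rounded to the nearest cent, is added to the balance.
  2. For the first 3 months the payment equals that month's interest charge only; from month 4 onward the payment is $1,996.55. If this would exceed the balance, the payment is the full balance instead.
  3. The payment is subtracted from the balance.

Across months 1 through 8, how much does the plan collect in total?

$9,273.78

Month 1: $7,336.82 +$242.12 interest = $7,578.94; pay $242.12 → $7,336.82
Month 2: $7,336.82 +$242.12 interest = $7,578.94; pay $242.12 → $7,336.82
Month 3: $7,336.82 +$242.12 interest = $7,578.94; pay $242.12 → $7,336.82
Month 4: $7,336.82 +$242.12 interest = $7,578.94; pay $1,996.55 → $5,582.39
Month 5: $5,582.39 +$242.12 interest = $5,824.51; pay $1,996.55 → $3,827.96
Month 6: $3,827.96 +$242.12 interest = $4,070.08; pay $1,996.55 → $2,073.53
Month 7: $2,073.53 +$242.12 interest = $2,315.65; pay $1,996.55 → $319.10
Month 8: $319.10 +$242.12 interest = $561.22; pay $561.22 → $0.00
Total paid: $9,273.78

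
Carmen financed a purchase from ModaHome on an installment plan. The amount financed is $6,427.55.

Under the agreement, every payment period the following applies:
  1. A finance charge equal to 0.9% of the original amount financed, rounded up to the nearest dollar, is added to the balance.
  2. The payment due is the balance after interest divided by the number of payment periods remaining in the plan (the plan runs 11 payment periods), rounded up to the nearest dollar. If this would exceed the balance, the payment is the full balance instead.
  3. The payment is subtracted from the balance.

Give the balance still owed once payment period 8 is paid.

$1,957.55

Payment period 1: $6,427.55 +$58.00 interest = $6,485.55; pay $590.00 → $5,895.55
Payment period 2: $5,895.55 +$58.00 interest = $5,953.55; pay $596.00 → $5,357.55
Payment period 3: $5,357.55 +$58.00 interest = $5,415.55; pay $602.00 → $4,813.55
Payment period 4: $4,813.55 +$58.00 interest = $4,871.55; pay $609.00 → $4,262.55
Payment period 5: $4,262.55 +$58.00 interest = $4,320.55; pay $618.00 → $3,702.55
Payment period 6: $3,702.55 +$58.00 interest = $3,760.55; pay $627.00 → $3,133.55
Payment period 7: $3,133.55 +$58.00 interest = $3,191.55; pay $639.00 → $2,552.55
Payment period 8: $2,552.55 +$58.00 interest = $2,610.55; pay $653.00 → $1,957.55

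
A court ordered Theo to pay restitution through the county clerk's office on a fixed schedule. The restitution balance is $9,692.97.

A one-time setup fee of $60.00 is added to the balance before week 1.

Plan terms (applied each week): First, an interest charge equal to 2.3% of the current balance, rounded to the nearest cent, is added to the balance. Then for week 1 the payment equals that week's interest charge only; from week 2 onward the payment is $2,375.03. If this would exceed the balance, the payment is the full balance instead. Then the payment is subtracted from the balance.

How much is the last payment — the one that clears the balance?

Week 1: $9,752.97 +$224.32 interest = $9,977.29; pay $224.32 → $9,752.97
Week 2: $9,752.97 +$224.32 interest = $9,977.29; pay $2,375.03 → $7,602.26
Week 3: $7,602.26 +$174.85 interest = $7,777.11; pay $2,375.03 → $5,402.08
Week 4: $5,402.08 +$124.25 interest = $5,526.33; pay $2,375.03 → $3,151.30
Week 5: $3,151.30 +$72.48 interest = $3,223.78; pay $2,375.03 → $848.75
Week 6: $848.75 +$19.52 interest = $868.27; pay $868.27 → $0.00

$868.27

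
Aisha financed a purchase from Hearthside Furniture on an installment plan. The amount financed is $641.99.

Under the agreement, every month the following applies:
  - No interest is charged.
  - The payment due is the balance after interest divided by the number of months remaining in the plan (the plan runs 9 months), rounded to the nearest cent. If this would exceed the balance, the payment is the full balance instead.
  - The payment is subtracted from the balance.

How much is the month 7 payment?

$71.33

Month 1: opening $641.99; payment $71.33; balance $570.66
Month 2: opening $570.66; payment $71.33; balance $499.33
Month 3: opening $499.33; payment $71.33; balance $428.00
Month 4: opening $428.00; payment $71.33; balance $356.67
Month 5: opening $356.67; payment $71.33; balance $285.34
Month 6: opening $285.34; payment $71.34; balance $214.00
Month 7: opening $214.00; payment $71.33; balance $142.67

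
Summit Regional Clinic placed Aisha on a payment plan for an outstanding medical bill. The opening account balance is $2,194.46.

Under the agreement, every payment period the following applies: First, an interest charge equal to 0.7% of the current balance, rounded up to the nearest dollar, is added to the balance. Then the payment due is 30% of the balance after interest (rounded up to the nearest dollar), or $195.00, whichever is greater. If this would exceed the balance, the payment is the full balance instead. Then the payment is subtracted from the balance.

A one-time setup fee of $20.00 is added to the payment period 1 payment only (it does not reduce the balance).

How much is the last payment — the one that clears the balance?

Payment period 1: $2,194.46 +$16.00 interest = $2,210.46; pay $664.00 (+ $20.00 fee) → $1,546.46
Payment period 2: $1,546.46 +$11.00 interest = $1,557.46; pay $468.00 → $1,089.46
Payment period 3: $1,089.46 +$8.00 interest = $1,097.46; pay $330.00 → $767.46
Payment period 4: $767.46 +$6.00 interest = $773.46; pay $233.00 → $540.46
Payment period 5: $540.46 +$4.00 interest = $544.46; pay $195.00 → $349.46
Payment period 6: $349.46 +$3.00 interest = $352.46; pay $195.00 → $157.46
Payment period 7: $157.46 +$2.00 interest = $159.46; pay $159.46 → $0.00

$159.46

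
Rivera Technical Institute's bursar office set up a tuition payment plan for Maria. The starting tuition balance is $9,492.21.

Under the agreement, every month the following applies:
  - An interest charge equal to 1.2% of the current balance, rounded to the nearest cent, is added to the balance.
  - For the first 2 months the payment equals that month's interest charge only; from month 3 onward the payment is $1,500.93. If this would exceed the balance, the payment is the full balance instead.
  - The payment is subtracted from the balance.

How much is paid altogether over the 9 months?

Month 1: opening $9,492.21; interest $113.91 → $9,606.12; payment $113.91; balance $9,492.21
Month 2: opening $9,492.21; interest $113.91 → $9,606.12; payment $113.91; balance $9,492.21
Month 3: opening $9,492.21; interest $113.91 → $9,606.12; payment $1,500.93; balance $8,105.19
Month 4: opening $8,105.19; interest $97.26 → $8,202.45; payment $1,500.93; balance $6,701.52
Month 5: opening $6,701.52; interest $80.42 → $6,781.94; payment $1,500.93; balance $5,281.01
Month 6: opening $5,281.01; interest $63.37 → $5,344.38; payment $1,500.93; balance $3,843.45
Month 7: opening $3,843.45; interest $46.12 → $3,889.57; payment $1,500.93; balance $2,388.64
Month 8: opening $2,388.64; interest $28.66 → $2,417.30; payment $1,500.93; balance $916.37
Month 9: opening $916.37; interest $11.00 → $927.37; payment $927.37; balance $0.00
Total paid: $10,160.77

$10,160.77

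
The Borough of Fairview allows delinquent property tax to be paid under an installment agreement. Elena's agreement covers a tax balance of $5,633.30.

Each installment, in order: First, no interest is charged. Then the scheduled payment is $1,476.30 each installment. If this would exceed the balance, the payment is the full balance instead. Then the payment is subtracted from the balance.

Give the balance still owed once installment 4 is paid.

Installment 1: $5,633.30 − $1,476.30 → $4,157.00
Installment 2: $4,157.00 − $1,476.30 → $2,680.70
Installment 3: $2,680.70 − $1,476.30 → $1,204.40
Installment 4: $1,204.40 − $1,204.40 → $0.00

$0.00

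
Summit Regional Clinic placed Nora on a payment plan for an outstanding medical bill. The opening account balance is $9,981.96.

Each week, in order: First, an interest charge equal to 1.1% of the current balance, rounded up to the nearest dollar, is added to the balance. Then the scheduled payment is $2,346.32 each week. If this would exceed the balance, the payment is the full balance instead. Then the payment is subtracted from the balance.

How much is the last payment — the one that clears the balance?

$899.68

Week 1: opening $9,981.96; interest $110.00 → $10,091.96; payment $2,346.32; balance $7,745.64
Week 2: opening $7,745.64; interest $86.00 → $7,831.64; payment $2,346.32; balance $5,485.32
Week 3: opening $5,485.32; interest $61.00 → $5,546.32; payment $2,346.32; balance $3,200.00
Week 4: opening $3,200.00; interest $36.00 → $3,236.00; payment $2,346.32; balance $889.68
Week 5: opening $889.68; interest $10.00 → $899.68; payment $899.68; balance $0.00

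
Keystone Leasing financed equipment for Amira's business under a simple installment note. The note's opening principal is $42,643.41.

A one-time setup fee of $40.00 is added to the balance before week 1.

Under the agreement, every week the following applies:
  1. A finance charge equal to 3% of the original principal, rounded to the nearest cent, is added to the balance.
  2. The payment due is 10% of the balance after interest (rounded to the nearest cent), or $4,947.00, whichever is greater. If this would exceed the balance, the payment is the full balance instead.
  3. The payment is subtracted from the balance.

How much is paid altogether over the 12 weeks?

Week 1: $42,683.41 +$1,279.30 interest = $43,962.71; pay $4,947.00 → $39,015.71
Week 2: $39,015.71 +$1,279.30 interest = $40,295.01; pay $4,947.00 → $35,348.01
Week 3: $35,348.01 +$1,279.30 interest = $36,627.31; pay $4,947.00 → $31,680.31
Week 4: $31,680.31 +$1,279.30 interest = $32,959.61; pay $4,947.00 → $28,012.61
Week 5: $28,012.61 +$1,279.30 interest = $29,291.91; pay $4,947.00 → $24,344.91
Week 6: $24,344.91 +$1,279.30 interest = $25,624.21; pay $4,947.00 → $20,677.21
Week 7: $20,677.21 +$1,279.30 interest = $21,956.51; pay $4,947.00 → $17,009.51
Week 8: $17,009.51 +$1,279.30 interest = $18,288.81; pay $4,947.00 → $13,341.81
Week 9: $13,341.81 +$1,279.30 interest = $14,621.11; pay $4,947.00 → $9,674.11
Week 10: $9,674.11 +$1,279.30 interest = $10,953.41; pay $4,947.00 → $6,006.41
Week 11: $6,006.41 +$1,279.30 interest = $7,285.71; pay $4,947.00 → $2,338.71
Week 12: $2,338.71 +$1,279.30 interest = $3,618.01; pay $3,618.01 → $0.00
Total paid: $58,035.01

$58,035.01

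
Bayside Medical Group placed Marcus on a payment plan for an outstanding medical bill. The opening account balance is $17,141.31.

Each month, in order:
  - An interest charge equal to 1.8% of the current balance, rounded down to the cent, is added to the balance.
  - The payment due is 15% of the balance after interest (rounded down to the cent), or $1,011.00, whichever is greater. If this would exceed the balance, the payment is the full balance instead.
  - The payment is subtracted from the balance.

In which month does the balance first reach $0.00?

14

# | Opening | Interest | Payment | End bal
1 | $17,141.31 | $308.54 | $2,617.47 | $14,832.38
2 | $14,832.38 | $266.98 | $2,264.90 | $12,834.46
3 | $12,834.46 | $231.02 | $1,959.82 | $11,105.66
4 | $11,105.66 | $199.90 | $1,695.83 | $9,609.73
5 | $9,609.73 | $172.97 | $1,467.40 | $8,315.30
6 | $8,315.30 | $149.67 | $1,269.74 | $7,195.23
7 | $7,195.23 | $129.51 | $1,098.71 | $6,226.03
8 | $6,226.03 | $112.06 | $1,011.00 | $5,327.09
9 | $5,327.09 | $95.88 | $1,011.00 | $4,411.97
10 | $4,411.97 | $79.41 | $1,011.00 | $3,480.38
11 | $3,480.38 | $62.64 | $1,011.00 | $2,532.02
12 | $2,532.02 | $45.57 | $1,011.00 | $1,566.59
13 | $1,566.59 | $28.19 | $1,011.00 | $583.78
14 | $583.78 | $10.50 | $594.28 | $0.00
Balance reaches $0.00 in month 14.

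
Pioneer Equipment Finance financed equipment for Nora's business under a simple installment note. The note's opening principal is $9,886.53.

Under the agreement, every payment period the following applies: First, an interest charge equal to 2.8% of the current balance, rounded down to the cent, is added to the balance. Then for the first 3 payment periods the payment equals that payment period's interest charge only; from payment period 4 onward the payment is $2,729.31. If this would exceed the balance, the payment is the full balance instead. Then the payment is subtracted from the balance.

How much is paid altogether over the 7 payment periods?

Payment period 1: $9,886.53 +$276.82 interest = $10,163.35; pay $276.82 → $9,886.53
Payment period 2: $9,886.53 +$276.82 interest = $10,163.35; pay $276.82 → $9,886.53
Payment period 3: $9,886.53 +$276.82 interest = $10,163.35; pay $276.82 → $9,886.53
Payment period 4: $9,886.53 +$276.82 interest = $10,163.35; pay $2,729.31 → $7,434.04
Payment period 5: $7,434.04 +$208.15 interest = $7,642.19; pay $2,729.31 → $4,912.88
Payment period 6: $4,912.88 +$137.56 interest = $5,050.44; pay $2,729.31 → $2,321.13
Payment period 7: $2,321.13 +$64.99 interest = $2,386.12; pay $2,386.12 → $0.00
Total paid: $11,404.51

$11,404.51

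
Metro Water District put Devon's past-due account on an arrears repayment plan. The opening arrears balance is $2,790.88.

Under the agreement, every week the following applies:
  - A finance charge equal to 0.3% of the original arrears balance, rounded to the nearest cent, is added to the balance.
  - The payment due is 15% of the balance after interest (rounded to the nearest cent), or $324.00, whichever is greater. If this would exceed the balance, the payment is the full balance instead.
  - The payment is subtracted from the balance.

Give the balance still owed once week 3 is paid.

Week 1: $2,790.88 +$8.37 interest = $2,799.25; pay $419.89 → $2,379.36
Week 2: $2,379.36 +$8.37 interest = $2,387.73; pay $358.16 → $2,029.57
Week 3: $2,029.57 +$8.37 interest = $2,037.94; pay $324.00 → $1,713.94

$1,713.94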